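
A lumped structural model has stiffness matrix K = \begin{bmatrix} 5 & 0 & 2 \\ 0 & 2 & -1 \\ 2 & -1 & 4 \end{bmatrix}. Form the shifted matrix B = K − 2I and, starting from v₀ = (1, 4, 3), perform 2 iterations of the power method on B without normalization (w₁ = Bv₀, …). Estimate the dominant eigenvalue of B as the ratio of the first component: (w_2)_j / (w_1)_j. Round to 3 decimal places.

3.889

B = K − 2I has rows (3, 0, 2); (0, 0, -1); (2, -1, 2)
w1 = Bv₀ = (9, -3, 4)
w2 = Bw1 = (35, -4, 29)
Ratio: 35/9 = 3.889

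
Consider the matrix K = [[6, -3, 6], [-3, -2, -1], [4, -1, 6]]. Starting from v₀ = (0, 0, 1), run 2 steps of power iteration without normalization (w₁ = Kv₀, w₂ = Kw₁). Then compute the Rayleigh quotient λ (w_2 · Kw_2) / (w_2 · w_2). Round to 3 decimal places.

11.540

w1 = Kv₀ = (6·0 + (-3)·0 + 6·1; (-3)·0 + (-2)·0 + (-1)·1; 4·0 + (-1)·0 + 6·1) = (6, -1, 6)
w2 = Kw1 = (6·6 + (-3)·(-1) + 6·6; (-3)·6 + (-2)·(-1) + (-1)·6; 4·6 + (-1)·(-1) + 6·6) = (75, -22, 61)
Kw2 = (882, -242, 688)
w2·Kw2 = 75·882 + (-22)·(-242) + 61·688 = 113442; w2·w2 = 75·75 + (-22)·(-22) + 61·61 = 9830
λ ≈ 113442/9830 = 11.540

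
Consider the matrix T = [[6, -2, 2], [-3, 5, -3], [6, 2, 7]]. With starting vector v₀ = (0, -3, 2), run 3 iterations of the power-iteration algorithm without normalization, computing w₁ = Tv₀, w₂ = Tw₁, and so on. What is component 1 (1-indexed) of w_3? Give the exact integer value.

1174

w1 = Tv₀ = (6·0 + (-2)·(-3) + 2·2; (-3)·0 + 5·(-3) + (-3)·2; 6·0 + 2·(-3) + 7·2) = (10, -21, 8)
w2 = Tw1 = (6·10 + (-2)·(-21) + 2·8; (-3)·10 + 5·(-21) + (-3)·8; 6·10 + 2·(-21) + 7·8) = (118, -159, 74)
w3 = Tw2 = (1174, -1371, 908)
The requested component of w3 is 1174.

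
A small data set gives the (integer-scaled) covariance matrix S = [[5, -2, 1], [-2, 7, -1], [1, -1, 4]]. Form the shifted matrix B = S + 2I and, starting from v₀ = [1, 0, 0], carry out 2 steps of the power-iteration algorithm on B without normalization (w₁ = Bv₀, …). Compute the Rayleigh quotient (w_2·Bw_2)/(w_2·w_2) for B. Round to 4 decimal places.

B = S + 2I has rows (7, -2, 1); (-2, 9, -1); (1, -1, 6)
w1 = Bv₀ = (7·1 + (-2)·0 + 1·0; (-2)·1 + 9·0 + (-1)·0; 1·1 + (-1)·0 + 6·0) = (7, -2, 1)
w2 = Bw1 = (7·7 + (-2)·(-2) + 1·1; (-2)·7 + 9·(-2) + (-1)·1; 1·7 + (-1)·(-2) + 6·1) = (54, -33, 15)
Bw2 = (459, -420, 177)
w2·Bw2 = 41301; w2·w2 = 4230; μ ≈ 41301/4230 = 9.7638

μ ≈ 9.7638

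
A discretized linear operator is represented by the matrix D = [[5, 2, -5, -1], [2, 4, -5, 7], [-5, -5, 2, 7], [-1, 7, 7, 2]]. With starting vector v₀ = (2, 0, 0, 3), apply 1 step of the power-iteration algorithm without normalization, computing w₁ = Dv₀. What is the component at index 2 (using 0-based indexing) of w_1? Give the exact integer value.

w1 = Dv₀ = (7, 25, 11, 4)
The requested component of w1 is 11.

11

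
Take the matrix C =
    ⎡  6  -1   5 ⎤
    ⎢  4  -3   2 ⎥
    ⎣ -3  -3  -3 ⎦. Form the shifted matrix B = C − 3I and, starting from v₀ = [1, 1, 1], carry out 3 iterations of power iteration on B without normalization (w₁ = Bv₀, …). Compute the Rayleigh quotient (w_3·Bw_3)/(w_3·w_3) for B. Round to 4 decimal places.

B = C − 3I has rows (3, -1, 5); (4, -6, 2); (-3, -3, -6)
w1 = Bv₀ = (7, 0, -12)
w2 = Bw1 = (-39, 4, 51)
w3 = Bw2 = (134, -78, -201)
Bw3 = (-525, 602, 1038)
w3·Bw3 = -325944; w3·w3 = 64441; μ ≈ -325944/64441 = -5.0580

-5.0580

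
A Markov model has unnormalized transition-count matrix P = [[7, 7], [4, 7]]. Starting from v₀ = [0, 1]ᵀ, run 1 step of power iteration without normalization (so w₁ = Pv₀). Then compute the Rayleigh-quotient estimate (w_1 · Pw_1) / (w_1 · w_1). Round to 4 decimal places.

w1 = Pv₀ = (7·0 + 7·1; 4·0 + 7·1) = (7, 7)
Pw1 = (98, 77)
w1·Pw1 = 7·98 + 7·77 = 1225; w1·w1 = 7·7 + 7·7 = 98
λ ≈ 1225/98 = 12.5000

λ ≈ 12.5000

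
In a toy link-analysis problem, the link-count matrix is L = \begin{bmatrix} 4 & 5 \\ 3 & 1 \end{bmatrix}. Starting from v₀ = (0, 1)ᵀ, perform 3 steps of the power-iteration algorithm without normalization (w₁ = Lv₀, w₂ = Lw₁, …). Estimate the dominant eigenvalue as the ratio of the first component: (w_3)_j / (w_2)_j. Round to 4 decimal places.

w1 = Lv₀ = (4·0 + 5·1; 3·0 + 1·1) = (5, 1)
w2 = Lw1 = (4·5 + 5·1; 3·5 + 1·1) = (25, 16)
w3 = Lw2 = (180, 91)
Ratio at component: 180 / 25 = 7.2000

λ ≈ 7.2000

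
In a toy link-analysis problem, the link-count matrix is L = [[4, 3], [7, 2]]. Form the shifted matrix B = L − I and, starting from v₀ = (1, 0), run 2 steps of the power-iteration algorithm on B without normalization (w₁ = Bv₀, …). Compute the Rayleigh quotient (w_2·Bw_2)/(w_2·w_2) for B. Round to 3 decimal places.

μ ≈ 7.057

B = L − I has rows (3, 3); (7, 1)
w1 = Bv₀ = (3·1 + 3·0; 7·1 + 1·0) = (3, 7)
w2 = Bw1 = (3·3 + 3·7; 7·3 + 1·7) = (30, 28)
Bw2 = (174, 238)
w2·Bw2 = 11884; w2·w2 = 1684; μ ≈ 11884/1684 = 7.057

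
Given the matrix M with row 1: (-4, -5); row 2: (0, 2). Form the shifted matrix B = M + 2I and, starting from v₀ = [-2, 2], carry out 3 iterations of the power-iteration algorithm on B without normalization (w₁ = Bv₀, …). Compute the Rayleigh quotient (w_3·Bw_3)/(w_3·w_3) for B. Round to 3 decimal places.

B = M + 2I has rows (-2, -5); (0, 4)
w1 = Bv₀ = (-6, 8)
w2 = Bw1 = (-28, 32)
w3 = Bw2 = (-104, 128)
Bw3 = (-432, 512)
w3·Bw3 = 110464; w3·w3 = 27200; μ ≈ 110464/27200 = 4.061

4.061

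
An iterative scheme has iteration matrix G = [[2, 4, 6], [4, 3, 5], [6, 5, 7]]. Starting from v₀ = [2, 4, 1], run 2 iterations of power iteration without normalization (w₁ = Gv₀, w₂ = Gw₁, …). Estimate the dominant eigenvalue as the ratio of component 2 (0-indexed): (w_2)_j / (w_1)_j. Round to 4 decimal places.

w1 = Gv₀ = (26, 25, 39)
w2 = Gw1 = (386, 374, 554)
Ratio at component: 554 / 39 = 14.2051

14.2051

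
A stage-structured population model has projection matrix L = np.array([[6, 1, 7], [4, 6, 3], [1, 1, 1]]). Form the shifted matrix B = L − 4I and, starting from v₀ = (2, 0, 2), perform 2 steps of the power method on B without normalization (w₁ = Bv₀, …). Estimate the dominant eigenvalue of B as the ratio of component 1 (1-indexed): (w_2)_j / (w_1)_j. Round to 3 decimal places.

B = L − 4I has rows (2, 1, 7); (4, 2, 3); (1, 1, -3)
w1 = Bv₀ = (2·2 + 1·0 + 7·2; 4·2 + 2·0 + 3·2; 1·2 + 1·0 + (-3)·2) = (18, 14, -4)
w2 = Bw1 = (2·18 + 1·14 + 7·(-4); 4·18 + 2·14 + 3·(-4); 1·18 + 1·14 + (-3)·(-4)) = (22, 88, 44)
Ratio: 22/18 = 1.222

μ ≈ 1.222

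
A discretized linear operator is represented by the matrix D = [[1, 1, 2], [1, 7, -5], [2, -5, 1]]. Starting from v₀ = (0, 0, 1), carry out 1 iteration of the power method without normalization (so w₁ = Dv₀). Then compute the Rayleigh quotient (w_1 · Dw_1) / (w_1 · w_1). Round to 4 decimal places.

w1 = Dv₀ = (2, -5, 1)
Dw1 = (-1, -38, 30)
w1·Dw1 = 2·(-1) + (-5)·(-38) + 1·30 = 218; w1·w1 = 2·2 + (-5)·(-5) + 1·1 = 30
λ ≈ 218/30 = 7.2667

7.2667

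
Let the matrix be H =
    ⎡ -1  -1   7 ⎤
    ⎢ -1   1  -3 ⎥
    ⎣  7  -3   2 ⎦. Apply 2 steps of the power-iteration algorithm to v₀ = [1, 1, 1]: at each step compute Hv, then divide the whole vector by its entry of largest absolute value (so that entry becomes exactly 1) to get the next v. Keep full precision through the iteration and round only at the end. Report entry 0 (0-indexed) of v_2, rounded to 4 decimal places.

0.7143

Hv0 = (5.00000, -3.00000, 6.00000); divide by 6.00000 → v1 = (0.83333, -0.50000, 1.00000)
Hv1 = (6.66667, -4.33333, 9.33333); divide by 9.33333 → v2 = (0.71429, -0.46429, 1.00000)
Requested entry of v2: 40/56 = 0.7143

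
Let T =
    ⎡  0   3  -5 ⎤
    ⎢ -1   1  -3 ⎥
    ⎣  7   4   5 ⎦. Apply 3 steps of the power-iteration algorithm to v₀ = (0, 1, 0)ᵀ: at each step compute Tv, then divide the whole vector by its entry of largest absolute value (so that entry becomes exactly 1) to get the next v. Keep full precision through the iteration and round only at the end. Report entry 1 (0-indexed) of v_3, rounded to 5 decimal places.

Tv0 = (3.000000, 1.000000, 4.000000); divide by 4.000000 → v1 = (0.750000, 0.250000, 1.000000)
Tv1 = (-4.250000, -3.500000, 11.250000); divide by 11.250000 → v2 = (-0.377778, -0.311111, 1.000000)
Tv2 = (-5.933333, -2.933333, 1.111111); divide by -5.933333 → v3 = (1.000000, 0.494382, -0.187266)
Requested entry of v3: -132/-267 = 0.49438

0.49438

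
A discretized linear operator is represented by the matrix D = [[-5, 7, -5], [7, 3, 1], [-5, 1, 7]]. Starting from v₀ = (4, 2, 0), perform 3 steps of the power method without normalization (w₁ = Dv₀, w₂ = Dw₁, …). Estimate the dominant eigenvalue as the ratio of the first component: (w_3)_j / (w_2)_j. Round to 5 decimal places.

λ ≈ -3.31285

w1 = Dv₀ = ((-5)·4 + 7·2 + (-5)·0; 7·4 + 3·2 + 1·0; (-5)·4 + 1·2 + 7·0) = (-6, 34, -18)
w2 = Dw1 = ((-5)·(-6) + 7·34 + (-5)·(-18); 7·(-6) + 3·34 + 1·(-18); (-5)·(-6) + 1·34 + 7·(-18)) = (358, 42, -62)
w3 = Dw2 = (-1186, 2570, -2182)
Ratio at component: -1186 / 358 = -3.31285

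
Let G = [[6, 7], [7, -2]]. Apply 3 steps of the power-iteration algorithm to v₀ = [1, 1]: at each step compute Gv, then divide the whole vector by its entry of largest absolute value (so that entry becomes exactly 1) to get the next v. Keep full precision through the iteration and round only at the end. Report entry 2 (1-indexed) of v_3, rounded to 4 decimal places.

Gv0 = (13.00000, 5.00000); divide by 13.00000 → v1 = (1.00000, 0.38462)
Gv1 = (8.69231, 6.23077); divide by 8.69231 → v2 = (1.00000, 0.71681)
Gv2 = (11.01770, 5.56637); divide by 11.01770 → v3 = (1.00000, 0.50522)
Requested entry of v3: 629/1245 = 0.5052

0.5052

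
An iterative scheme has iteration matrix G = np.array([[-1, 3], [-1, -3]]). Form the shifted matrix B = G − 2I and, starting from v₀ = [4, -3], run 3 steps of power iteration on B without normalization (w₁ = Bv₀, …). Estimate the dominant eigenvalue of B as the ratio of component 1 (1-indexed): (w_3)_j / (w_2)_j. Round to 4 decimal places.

-4.0625

B = G − 2I has rows (-3, 3); (-1, -5)
w1 = Bv₀ = ((-3)·4 + 3·(-3); (-1)·4 + (-5)·(-3)) = (-21, 11)
w2 = Bw1 = ((-3)·(-21) + 3·11; (-1)·(-21) + (-5)·11) = (96, -34)
w3 = Bw2 = (-390, 74)
Ratio: -390/96 = -4.0625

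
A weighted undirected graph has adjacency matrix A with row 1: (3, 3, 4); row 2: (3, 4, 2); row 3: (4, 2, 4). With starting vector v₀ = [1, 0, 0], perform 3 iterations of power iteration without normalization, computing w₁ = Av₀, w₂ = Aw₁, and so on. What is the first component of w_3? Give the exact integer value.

325

w1 = Av₀ = (3·1 + 3·0 + 4·0; 3·1 + 4·0 + 2·0; 4·1 + 2·0 + 4·0) = (3, 3, 4)
w2 = Aw1 = (3·3 + 3·3 + 4·4; 3·3 + 4·3 + 2·4; 4·3 + 2·3 + 4·4) = (34, 29, 34)
w3 = Aw2 = (325, 286, 330)
The requested component of w3 is 325.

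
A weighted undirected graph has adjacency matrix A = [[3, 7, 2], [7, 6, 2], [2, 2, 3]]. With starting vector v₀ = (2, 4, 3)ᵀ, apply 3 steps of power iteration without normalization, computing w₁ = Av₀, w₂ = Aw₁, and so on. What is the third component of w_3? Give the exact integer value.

w1 = Av₀ = (3·2 + 7·4 + 2·3; 7·2 + 6·4 + 2·3; 2·2 + 2·4 + 3·3) = (40, 44, 21)
w2 = Aw1 = (3·40 + 7·44 + 2·21; 7·40 + 6·44 + 2·21; 2·40 + 2·44 + 3·21) = (470, 586, 231)
w3 = Aw2 = (5974, 7268, 2805)
The requested component of w3 is 2805.

2805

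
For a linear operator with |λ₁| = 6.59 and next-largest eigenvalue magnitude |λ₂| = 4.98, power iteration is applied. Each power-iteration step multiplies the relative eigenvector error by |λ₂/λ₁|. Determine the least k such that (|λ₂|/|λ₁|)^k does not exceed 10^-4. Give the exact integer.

33

|λ₂/λ₁| = 4.98/6.59 = 0.75569
Need k ≥ ln(10^-4) / ln(0.75569) = -9.2103 / -0.2801 ≈ 32.880
Smallest integer k satisfying the bound: 33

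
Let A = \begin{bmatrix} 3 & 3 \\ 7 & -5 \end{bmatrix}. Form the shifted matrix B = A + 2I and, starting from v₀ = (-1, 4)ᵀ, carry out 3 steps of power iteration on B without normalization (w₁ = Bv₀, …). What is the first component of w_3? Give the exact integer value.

B = A + 2I has rows (5, 3); (7, -3)
w1 = Bv₀ = (5·(-1) + 3·4; 7·(-1) + (-3)·4) = (7, -19)
w2 = Bw1 = (5·7 + 3·(-19); 7·7 + (-3)·(-19)) = (-22, 106)
w3 = Bw2 = (208, -472)
Requested component of w3: 208

208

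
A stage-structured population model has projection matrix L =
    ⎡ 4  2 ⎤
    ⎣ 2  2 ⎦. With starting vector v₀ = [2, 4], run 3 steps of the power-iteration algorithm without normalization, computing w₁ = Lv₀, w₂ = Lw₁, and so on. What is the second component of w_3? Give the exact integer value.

288

w1 = Lv₀ = (4·2 + 2·4; 2·2 + 2·4) = (16, 12)
w2 = Lw1 = (4·16 + 2·12; 2·16 + 2·12) = (88, 56)
w3 = Lw2 = (464, 288)
The requested component of w3 is 288.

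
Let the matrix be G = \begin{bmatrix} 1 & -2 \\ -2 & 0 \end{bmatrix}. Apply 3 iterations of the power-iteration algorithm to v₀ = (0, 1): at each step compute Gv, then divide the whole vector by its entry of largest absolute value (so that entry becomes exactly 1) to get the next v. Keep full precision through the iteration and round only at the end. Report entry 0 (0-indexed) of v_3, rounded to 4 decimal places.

1.0000

Gv0 = (-2.00000, 0.00000); divide by -2.00000 → v1 = (1.00000, 0.00000)
Gv1 = (1.00000, -2.00000); divide by -2.00000 → v2 = (-0.50000, 1.00000)
Gv2 = (-2.50000, 1.00000); divide by -2.50000 → v3 = (1.00000, -0.40000)
Requested entry of v3: -10/-10 = 1.0000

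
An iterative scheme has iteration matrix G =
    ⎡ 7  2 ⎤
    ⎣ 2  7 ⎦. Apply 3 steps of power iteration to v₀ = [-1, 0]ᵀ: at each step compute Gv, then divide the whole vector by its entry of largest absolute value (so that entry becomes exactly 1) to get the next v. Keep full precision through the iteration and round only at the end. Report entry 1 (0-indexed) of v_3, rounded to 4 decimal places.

0.7073

Gv0 = (-7.00000, -2.00000); divide by -7.00000 → v1 = (1.00000, 0.28571)
Gv1 = (7.57143, 4.00000); divide by 7.57143 → v2 = (1.00000, 0.52830)
Gv2 = (8.05660, 5.69811); divide by 8.05660 → v3 = (1.00000, 0.70726)
Requested entry of v3: -302/-427 = 0.7073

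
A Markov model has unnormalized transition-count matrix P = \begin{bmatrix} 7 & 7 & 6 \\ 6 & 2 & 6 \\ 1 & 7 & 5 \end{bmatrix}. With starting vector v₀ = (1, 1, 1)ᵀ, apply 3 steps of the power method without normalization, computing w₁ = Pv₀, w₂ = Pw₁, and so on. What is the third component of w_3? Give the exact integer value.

2813

w1 = Pv₀ = (20, 14, 13)
w2 = Pw1 = (316, 226, 183)
w3 = Pw2 = (4892, 3446, 2813)
The requested component of w3 is 2813.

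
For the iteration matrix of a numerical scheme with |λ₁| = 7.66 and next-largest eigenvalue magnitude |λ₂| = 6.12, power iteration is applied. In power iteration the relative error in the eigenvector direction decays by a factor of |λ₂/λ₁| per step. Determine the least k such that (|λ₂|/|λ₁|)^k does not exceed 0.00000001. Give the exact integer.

|λ₂/λ₁| = 6.12/7.66 = 0.79896
Need k ≥ ln(0.00000001) / ln(0.79896) = -18.4207 / -0.2244 ≈ 82.070
Smallest integer k satisfying the bound: 83

83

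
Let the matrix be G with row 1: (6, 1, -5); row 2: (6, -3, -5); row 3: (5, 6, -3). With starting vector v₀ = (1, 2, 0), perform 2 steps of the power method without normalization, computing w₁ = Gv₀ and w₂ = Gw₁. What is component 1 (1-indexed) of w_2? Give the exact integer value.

-37

w1 = Gv₀ = (8, 0, 17)
w2 = Gw1 = (-37, -37, -11)
The requested component of w2 is -37.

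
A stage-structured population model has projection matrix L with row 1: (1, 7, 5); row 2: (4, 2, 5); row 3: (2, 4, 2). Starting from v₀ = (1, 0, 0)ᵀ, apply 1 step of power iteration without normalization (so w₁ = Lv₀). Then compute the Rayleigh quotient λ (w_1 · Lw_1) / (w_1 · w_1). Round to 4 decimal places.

w1 = Lv₀ = (1·1 + 7·0 + 5·0; 4·1 + 2·0 + 5·0; 2·1 + 4·0 + 2·0) = (1, 4, 2)
Lw1 = (39, 22, 22)
w1·Lw1 = 1·39 + 4·22 + 2·22 = 171; w1·w1 = 1·1 + 4·4 + 2·2 = 21
λ ≈ 171/21 = 8.1429

8.1429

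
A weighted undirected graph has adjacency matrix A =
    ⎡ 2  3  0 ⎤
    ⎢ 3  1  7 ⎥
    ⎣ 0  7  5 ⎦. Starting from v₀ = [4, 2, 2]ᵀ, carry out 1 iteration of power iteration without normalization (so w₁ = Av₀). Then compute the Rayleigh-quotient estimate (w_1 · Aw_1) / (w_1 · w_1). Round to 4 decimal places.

λ ≈ 10.1645

w1 = Av₀ = (2·4 + 3·2 + 0·2; 3·4 + 1·2 + 7·2; 0·4 + 7·2 + 5·2) = (14, 28, 24)
Aw1 = (112, 238, 316)
w1·Aw1 = 14·112 + 28·238 + 24·316 = 15816; w1·w1 = 14·14 + 28·28 + 24·24 = 1556
λ ≈ 15816/1556 = 10.1645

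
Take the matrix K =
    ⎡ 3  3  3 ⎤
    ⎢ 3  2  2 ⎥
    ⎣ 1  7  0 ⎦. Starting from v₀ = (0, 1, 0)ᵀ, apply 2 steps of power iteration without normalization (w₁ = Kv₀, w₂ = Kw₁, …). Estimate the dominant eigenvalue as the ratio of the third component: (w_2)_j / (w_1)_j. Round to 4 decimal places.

2.4286

w1 = Kv₀ = (3·0 + 3·1 + 3·0; 3·0 + 2·1 + 2·0; 1·0 + 7·1 + 0·0) = (3, 2, 7)
w2 = Kw1 = (3·3 + 3·2 + 3·7; 3·3 + 2·2 + 2·7; 1·3 + 7·2 + 0·7) = (36, 27, 17)
Ratio at component: 17 / 7 = 2.4286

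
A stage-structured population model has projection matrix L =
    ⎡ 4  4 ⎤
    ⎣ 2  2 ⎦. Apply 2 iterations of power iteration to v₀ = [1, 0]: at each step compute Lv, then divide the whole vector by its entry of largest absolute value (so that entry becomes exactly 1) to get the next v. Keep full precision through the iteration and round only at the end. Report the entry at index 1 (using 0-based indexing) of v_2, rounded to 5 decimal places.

Lv0 = (4.000000, 2.000000); divide by 4.000000 → v1 = (1.000000, 0.500000)
Lv1 = (6.000000, 3.000000); divide by 6.000000 → v2 = (1.000000, 0.500000)
Requested entry of v2: 12/24 = 0.50000

0.50000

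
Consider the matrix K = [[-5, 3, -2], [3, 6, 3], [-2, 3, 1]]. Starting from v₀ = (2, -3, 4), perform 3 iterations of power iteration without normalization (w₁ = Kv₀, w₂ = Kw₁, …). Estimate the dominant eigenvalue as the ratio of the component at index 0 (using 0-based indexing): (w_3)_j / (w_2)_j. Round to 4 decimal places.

λ ≈ -7.7059

w1 = Kv₀ = ((-5)·2 + 3·(-3) + (-2)·4; 3·2 + 6·(-3) + 3·4; (-2)·2 + 3·(-3) + 1·4) = (-27, 0, -9)
w2 = Kw1 = ((-5)·(-27) + 3·0 + (-2)·(-9); 3·(-27) + 6·0 + 3·(-9); (-2)·(-27) + 3·0 + 1·(-9)) = (153, -108, 45)
w3 = Kw2 = (-1179, -54, -585)
Ratio at component: -1179 / 153 = -7.7059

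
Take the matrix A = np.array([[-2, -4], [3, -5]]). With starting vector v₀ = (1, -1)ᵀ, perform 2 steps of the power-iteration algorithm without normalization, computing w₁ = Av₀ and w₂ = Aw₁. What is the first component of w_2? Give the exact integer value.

w1 = Av₀ = ((-2)·1 + (-4)·(-1); 3·1 + (-5)·(-1)) = (2, 8)
w2 = Aw1 = ((-2)·2 + (-4)·8; 3·2 + (-5)·8) = (-36, -34)
The requested component of w2 is -36.

-36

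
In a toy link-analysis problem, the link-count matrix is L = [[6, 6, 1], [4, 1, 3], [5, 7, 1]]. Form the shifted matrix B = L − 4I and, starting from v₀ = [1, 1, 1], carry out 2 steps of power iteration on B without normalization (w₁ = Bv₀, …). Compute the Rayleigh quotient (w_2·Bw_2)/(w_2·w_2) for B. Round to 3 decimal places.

μ ≈ 7.461

B = L − 4I has rows (2, 6, 1); (4, -3, 3); (5, 7, -3)
w1 = Bv₀ = (2·1 + 6·1 + 1·1; 4·1 + (-3)·1 + 3·1; 5·1 + 7·1 + (-3)·1) = (9, 4, 9)
w2 = Bw1 = (2·9 + 6·4 + 1·9; 4·9 + (-3)·4 + 3·9; 5·9 + 7·4 + (-3)·9) = (51, 51, 46)
Bw2 = (454, 189, 474)
w2·Bw2 = 54597; w2·w2 = 7318; μ ≈ 54597/7318 = 7.461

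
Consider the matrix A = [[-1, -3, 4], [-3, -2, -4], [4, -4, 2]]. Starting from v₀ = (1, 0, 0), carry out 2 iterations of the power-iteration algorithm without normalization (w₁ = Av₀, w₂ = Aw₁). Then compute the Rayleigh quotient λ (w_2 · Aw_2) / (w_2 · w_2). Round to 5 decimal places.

w1 = Av₀ = ((-1)·1 + (-3)·0 + 4·0; (-3)·1 + (-2)·0 + (-4)·0; 4·1 + (-4)·0 + 2·0) = (-1, -3, 4)
w2 = Aw1 = ((-1)·(-1) + (-3)·(-3) + 4·4; (-3)·(-1) + (-2)·(-3) + (-4)·4; 4·(-1) + (-4)·(-3) + 2·4) = (26, -7, 16)
Aw2 = (59, -128, 164)
w2·Aw2 = 26·59 + (-7)·(-128) + 16·164 = 5054; w2·w2 = 26·26 + (-7)·(-7) + 16·16 = 981
λ ≈ 5054/981 = 5.15189

λ ≈ 5.15189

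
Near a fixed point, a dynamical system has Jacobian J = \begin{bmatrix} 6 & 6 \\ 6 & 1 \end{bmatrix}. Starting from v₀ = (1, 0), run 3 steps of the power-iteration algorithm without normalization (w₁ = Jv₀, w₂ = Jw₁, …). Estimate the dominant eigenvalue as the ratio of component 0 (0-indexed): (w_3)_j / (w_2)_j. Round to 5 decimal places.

λ ≈ 9.50000

w1 = Jv₀ = (6·1 + 6·0; 6·1 + 1·0) = (6, 6)
w2 = Jw1 = (6·6 + 6·6; 6·6 + 1·6) = (72, 42)
w3 = Jw2 = (684, 474)
Ratio at component: 684 / 72 = 9.50000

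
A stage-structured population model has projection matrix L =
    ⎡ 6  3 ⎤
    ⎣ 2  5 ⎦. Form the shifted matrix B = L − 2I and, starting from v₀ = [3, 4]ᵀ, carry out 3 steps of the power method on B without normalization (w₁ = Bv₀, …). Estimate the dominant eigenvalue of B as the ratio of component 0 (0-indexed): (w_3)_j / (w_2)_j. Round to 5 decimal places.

B = L − 2I has rows (4, 3); (2, 3)
w1 = Bv₀ = (24, 18)
w2 = Bw1 = (150, 102)
w3 = Bw2 = (906, 606)
Ratio: 906/150 = 6.04000

μ ≈ 6.04000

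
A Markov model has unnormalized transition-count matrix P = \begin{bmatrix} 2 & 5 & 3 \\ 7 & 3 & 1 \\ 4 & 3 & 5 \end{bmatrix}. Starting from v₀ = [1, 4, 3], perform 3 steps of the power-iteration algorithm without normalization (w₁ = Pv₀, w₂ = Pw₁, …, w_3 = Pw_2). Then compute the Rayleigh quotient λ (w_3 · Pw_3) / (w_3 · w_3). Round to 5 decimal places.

10.88263

w1 = Pv₀ = (31, 22, 31)
w2 = Pw1 = (265, 314, 345)
w3 = Pw2 = (3135, 3142, 3727)
Pw3 = (33161, 35098, 40601)
w3·Pw3 = 3135·33161 + 3142·35098 + 3727·40601 = 365557578; w3·w3 = 3135·3135 + 3142·3142 + 3727·3727 = 33590918
λ ≈ 365557578/33590918 = 10.88263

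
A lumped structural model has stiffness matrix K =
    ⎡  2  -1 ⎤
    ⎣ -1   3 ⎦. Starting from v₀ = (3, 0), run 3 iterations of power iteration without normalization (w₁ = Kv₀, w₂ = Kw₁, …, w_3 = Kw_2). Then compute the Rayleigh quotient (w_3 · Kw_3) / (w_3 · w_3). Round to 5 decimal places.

3.60000

w1 = Kv₀ = (6, -3)
w2 = Kw1 = (15, -15)
w3 = Kw2 = (45, -60)
Kw3 = (150, -225)
w3·Kw3 = 45·150 + (-60)·(-225) = 20250; w3·w3 = 45·45 + (-60)·(-60) = 5625
λ ≈ 20250/5625 = 3.60000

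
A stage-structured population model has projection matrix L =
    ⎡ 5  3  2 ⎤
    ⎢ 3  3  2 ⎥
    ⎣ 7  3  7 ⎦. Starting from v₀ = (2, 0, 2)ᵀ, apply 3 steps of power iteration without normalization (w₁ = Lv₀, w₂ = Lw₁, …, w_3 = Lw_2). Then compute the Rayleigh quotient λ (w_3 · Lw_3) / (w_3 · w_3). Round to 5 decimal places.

λ ≈ 11.59716

w1 = Lv₀ = (5·2 + 3·0 + 2·2; 3·2 + 3·0 + 2·2; 7·2 + 3·0 + 7·2) = (14, 10, 28)
w2 = Lw1 = (5·14 + 3·10 + 2·28; 3·14 + 3·10 + 2·28; 7·14 + 3·10 + 7·28) = (156, 128, 324)
w3 = Lw2 = (1812, 1500, 3744)
Lw3 = (21048, 17424, 43392)
w3·Lw3 = 1812·21048 + 1500·17424 + 3744·43392 = 226734624; w3·w3 = 1812·1812 + 1500·1500 + 3744·3744 = 19550880
λ ≈ 226734624/19550880 = 11.59716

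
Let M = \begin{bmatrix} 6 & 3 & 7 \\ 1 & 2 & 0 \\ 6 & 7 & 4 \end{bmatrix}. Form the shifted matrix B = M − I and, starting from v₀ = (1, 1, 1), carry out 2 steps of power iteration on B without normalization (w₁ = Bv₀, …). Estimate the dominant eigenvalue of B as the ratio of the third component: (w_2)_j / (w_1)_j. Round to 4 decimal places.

B = M − I has rows (5, 3, 7); (1, 1, 0); (6, 7, 3)
w1 = Bv₀ = (5·1 + 3·1 + 7·1; 1·1 + 1·1 + 0·1; 6·1 + 7·1 + 3·1) = (15, 2, 16)
w2 = Bw1 = (5·15 + 3·2 + 7·16; 1·15 + 1·2 + 0·16; 6·15 + 7·2 + 3·16) = (193, 17, 152)
Ratio: 152/16 = 9.5000

μ ≈ 9.5000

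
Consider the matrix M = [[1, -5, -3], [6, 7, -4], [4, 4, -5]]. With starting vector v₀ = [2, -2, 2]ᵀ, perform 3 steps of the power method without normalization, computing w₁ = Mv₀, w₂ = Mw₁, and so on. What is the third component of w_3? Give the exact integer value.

198

w1 = Mv₀ = (6, -10, -10)
w2 = Mw1 = (86, 6, 34)
w3 = Mw2 = (-46, 422, 198)
The requested component of w3 is 198.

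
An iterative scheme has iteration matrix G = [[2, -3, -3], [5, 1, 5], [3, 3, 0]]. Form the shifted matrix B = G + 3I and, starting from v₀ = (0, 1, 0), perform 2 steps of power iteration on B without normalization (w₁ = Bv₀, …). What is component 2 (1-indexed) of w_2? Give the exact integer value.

16

B = G + 3I has rows (5, -3, -3); (5, 4, 5); (3, 3, 3)
w1 = Bv₀ = (-3, 4, 3)
w2 = Bw1 = (-36, 16, 12)
Requested component of w2: 16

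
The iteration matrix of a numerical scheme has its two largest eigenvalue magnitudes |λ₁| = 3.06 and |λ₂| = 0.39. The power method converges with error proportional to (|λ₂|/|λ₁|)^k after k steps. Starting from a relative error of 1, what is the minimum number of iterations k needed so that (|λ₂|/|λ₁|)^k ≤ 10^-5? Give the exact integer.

6

|λ₂/λ₁| = 0.39/3.06 = 0.12745
Need k ≥ ln(10^-5) / ln(0.12745) = -11.5129 / -2.0600 ≈ 5.589
Smallest integer k satisfying the bound: 6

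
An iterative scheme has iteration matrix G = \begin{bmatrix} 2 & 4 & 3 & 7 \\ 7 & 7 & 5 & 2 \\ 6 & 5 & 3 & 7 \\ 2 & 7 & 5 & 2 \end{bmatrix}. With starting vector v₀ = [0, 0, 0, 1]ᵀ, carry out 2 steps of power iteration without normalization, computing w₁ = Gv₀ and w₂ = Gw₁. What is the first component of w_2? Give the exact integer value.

57

w1 = Gv₀ = (7, 2, 7, 2)
w2 = Gw1 = (57, 102, 87, 67)
The requested component of w2 is 57.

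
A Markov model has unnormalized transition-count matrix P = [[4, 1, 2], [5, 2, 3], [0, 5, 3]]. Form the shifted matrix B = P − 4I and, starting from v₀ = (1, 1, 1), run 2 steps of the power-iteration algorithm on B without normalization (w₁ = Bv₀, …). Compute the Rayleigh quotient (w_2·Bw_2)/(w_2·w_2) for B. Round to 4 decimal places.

3.6299

B = P − 4I has rows (0, 1, 2); (5, -2, 3); (0, 5, -1)
w1 = Bv₀ = (3, 6, 4)
w2 = Bw1 = (14, 15, 26)
Bw2 = (67, 118, 49)
w2·Bw2 = 3982; w2·w2 = 1097; μ ≈ 3982/1097 = 3.6299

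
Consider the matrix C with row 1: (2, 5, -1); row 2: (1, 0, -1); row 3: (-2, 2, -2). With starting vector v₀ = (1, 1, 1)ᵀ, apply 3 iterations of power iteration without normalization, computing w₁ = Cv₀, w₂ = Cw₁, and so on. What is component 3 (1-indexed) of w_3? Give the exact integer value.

4

w1 = Cv₀ = (2·1 + 5·1 + (-1)·1; 1·1 + 0·1 + (-1)·1; (-2)·1 + 2·1 + (-2)·1) = (6, 0, -2)
w2 = Cw1 = (2·6 + 5·0 + (-1)·(-2); 1·6 + 0·0 + (-1)·(-2); (-2)·6 + 2·0 + (-2)·(-2)) = (14, 8, -8)
w3 = Cw2 = (76, 22, 4)
The requested component of w3 is 4.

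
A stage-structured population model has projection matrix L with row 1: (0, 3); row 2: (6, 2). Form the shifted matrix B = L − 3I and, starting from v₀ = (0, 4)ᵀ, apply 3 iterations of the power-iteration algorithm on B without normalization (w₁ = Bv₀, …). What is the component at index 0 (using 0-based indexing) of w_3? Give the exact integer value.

372

B = L − 3I has rows (-3, 3); (6, -1)
w1 = Bv₀ = (12, -4)
w2 = Bw1 = (-48, 76)
w3 = Bw2 = (372, -364)
Requested component of w3: 372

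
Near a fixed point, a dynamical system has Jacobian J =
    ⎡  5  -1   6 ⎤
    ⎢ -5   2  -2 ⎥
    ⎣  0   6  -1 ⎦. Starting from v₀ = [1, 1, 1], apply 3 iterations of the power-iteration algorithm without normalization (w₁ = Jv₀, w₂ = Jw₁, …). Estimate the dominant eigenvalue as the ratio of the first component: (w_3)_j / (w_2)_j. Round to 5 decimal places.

w1 = Jv₀ = (5·1 + (-1)·1 + 6·1; (-5)·1 + 2·1 + (-2)·1; 0·1 + 6·1 + (-1)·1) = (10, -5, 5)
w2 = Jw1 = (5·10 + (-1)·(-5) + 6·5; (-5)·10 + 2·(-5) + (-2)·5; 0·10 + 6·(-5) + (-1)·5) = (85, -70, -35)
w3 = Jw2 = (285, -495, -385)
Ratio at component: 285 / 85 = 3.35294

3.35294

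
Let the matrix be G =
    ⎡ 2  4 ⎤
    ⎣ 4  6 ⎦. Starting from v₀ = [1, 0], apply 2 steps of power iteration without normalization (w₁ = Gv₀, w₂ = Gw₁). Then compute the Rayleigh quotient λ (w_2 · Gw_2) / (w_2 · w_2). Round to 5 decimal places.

w1 = Gv₀ = (2, 4)
w2 = Gw1 = (20, 32)
Gw2 = (168, 272)
w2·Gw2 = 20·168 + 32·272 = 12064; w2·w2 = 20·20 + 32·32 = 1424
λ ≈ 12064/1424 = 8.47191

λ ≈ 8.47191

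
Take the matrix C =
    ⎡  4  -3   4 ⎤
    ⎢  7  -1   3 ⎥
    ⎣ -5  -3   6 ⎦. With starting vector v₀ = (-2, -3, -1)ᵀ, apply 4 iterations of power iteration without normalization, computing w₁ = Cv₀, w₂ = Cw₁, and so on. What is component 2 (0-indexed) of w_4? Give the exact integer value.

w1 = Cv₀ = (-3, -14, 13)
w2 = Cw1 = (82, 32, 135)
w3 = Cw2 = (772, 947, 304)
w4 = Cw3 = (1463, 5369, -4877)
The requested component of w4 is -4877.

-4877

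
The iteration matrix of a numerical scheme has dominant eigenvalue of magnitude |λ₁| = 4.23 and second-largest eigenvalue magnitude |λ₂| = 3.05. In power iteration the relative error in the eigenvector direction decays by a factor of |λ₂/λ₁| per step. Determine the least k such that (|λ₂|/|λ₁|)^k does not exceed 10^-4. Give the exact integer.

29

|λ₂/λ₁| = 3.05/4.23 = 0.72104
Need k ≥ ln(10^-4) / ln(0.72104) = -9.2103 / -0.3271 ≈ 28.161
Smallest integer k satisfying the bound: 29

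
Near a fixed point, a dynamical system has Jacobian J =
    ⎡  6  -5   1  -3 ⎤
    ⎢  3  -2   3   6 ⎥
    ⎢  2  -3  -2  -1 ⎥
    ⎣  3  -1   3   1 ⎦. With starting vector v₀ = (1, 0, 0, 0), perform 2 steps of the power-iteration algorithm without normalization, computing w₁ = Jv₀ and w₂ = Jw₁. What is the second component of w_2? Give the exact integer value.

36

w1 = Jv₀ = (6·1 + (-5)·0 + 1·0 + (-3)·0; 3·1 + (-2)·0 + 3·0 + 6·0; 2·1 + (-3)·0 + (-2)·0 + (-1)·0; 3·1 + (-1)·0 + 3·0 + 1·0) = (6, 3, 2, 3)
w2 = Jw1 = (6·6 + (-5)·3 + 1·2 + (-3)·3; 3·6 + (-2)·3 + 3·2 + 6·3; 2·6 + (-3)·3 + (-2)·2 + (-1)·3; 3·6 + (-1)·3 + 3·2 + 1·3) = (14, 36, -4, 24)
The requested component of w2 is 36.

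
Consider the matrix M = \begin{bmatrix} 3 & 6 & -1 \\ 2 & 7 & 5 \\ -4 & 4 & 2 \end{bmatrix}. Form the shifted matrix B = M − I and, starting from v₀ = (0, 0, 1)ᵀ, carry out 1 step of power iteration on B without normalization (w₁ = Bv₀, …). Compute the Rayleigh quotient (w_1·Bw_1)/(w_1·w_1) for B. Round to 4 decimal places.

μ ≈ 6.0370

B = M − I has rows (2, 6, -1); (2, 6, 5); (-4, 4, 1)
w1 = Bv₀ = (-1, 5, 1)
Bw1 = (27, 33, 25)
w1·Bw1 = 163; w1·w1 = 27; μ ≈ 163/27 = 6.0370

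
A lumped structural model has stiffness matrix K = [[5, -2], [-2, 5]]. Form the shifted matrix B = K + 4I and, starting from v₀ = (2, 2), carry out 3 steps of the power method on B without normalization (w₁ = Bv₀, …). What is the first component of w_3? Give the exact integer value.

686

B = K + 4I has rows (9, -2); (-2, 9)
w1 = Bv₀ = (14, 14)
w2 = Bw1 = (98, 98)
w3 = Bw2 = (686, 686)
Requested component of w3: 686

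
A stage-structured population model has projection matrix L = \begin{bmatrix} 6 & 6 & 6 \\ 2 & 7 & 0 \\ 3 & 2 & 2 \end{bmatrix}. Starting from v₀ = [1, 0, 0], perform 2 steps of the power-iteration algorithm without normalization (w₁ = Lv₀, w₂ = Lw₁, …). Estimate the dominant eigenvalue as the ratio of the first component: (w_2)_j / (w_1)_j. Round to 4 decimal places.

w1 = Lv₀ = (6·1 + 6·0 + 6·0; 2·1 + 7·0 + 0·0; 3·1 + 2·0 + 2·0) = (6, 2, 3)
w2 = Lw1 = (6·6 + 6·2 + 6·3; 2·6 + 7·2 + 0·3; 3·6 + 2·2 + 2·3) = (66, 26, 28)
Ratio at component: 66 / 6 = 11.0000

11.0000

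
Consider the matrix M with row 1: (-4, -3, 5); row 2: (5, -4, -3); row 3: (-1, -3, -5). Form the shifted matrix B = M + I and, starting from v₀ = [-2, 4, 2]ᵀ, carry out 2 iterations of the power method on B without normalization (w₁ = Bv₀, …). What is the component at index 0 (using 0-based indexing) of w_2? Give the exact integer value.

-18

B = M + I has rows (-3, -3, 5); (5, -3, -3); (-1, -3, -4)
w1 = Bv₀ = ((-3)·(-2) + (-3)·4 + 5·2; 5·(-2) + (-3)·4 + (-3)·2; (-1)·(-2) + (-3)·4 + (-4)·2) = (4, -28, -18)
w2 = Bw1 = ((-3)·4 + (-3)·(-28) + 5·(-18); 5·4 + (-3)·(-28) + (-3)·(-18); (-1)·4 + (-3)·(-28) + (-4)·(-18)) = (-18, 158, 152)
Requested component of w2: -18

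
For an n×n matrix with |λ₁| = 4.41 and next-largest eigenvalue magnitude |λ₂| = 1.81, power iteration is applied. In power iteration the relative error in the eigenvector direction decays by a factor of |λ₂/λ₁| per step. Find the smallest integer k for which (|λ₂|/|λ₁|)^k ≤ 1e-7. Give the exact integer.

|λ₂/λ₁| = 1.81/4.41 = 0.41043
Need k ≥ ln(1e-7) / ln(0.41043) = -16.1181 / -0.8905 ≈ 18.099
Smallest integer k satisfying the bound: 19

19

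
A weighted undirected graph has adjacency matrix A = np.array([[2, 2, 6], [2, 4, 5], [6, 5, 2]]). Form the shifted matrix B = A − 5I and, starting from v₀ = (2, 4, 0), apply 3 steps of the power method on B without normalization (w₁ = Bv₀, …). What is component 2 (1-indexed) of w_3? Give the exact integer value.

B = A − 5I has rows (-3, 2, 6); (2, -1, 5); (6, 5, -3)
w1 = Bv₀ = (2, 0, 32)
w2 = Bw1 = (186, 164, -84)
w3 = Bw2 = (-734, -212, 2188)
Requested component of w3: -212

-212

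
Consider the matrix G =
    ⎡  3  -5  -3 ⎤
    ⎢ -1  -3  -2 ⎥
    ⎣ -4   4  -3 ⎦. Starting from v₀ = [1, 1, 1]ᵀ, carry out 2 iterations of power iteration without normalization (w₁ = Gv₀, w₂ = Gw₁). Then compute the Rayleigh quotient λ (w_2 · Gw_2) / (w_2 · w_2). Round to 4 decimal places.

w1 = Gv₀ = (3·1 + (-5)·1 + (-3)·1; (-1)·1 + (-3)·1 + (-2)·1; (-4)·1 + 4·1 + (-3)·1) = (-5, -6, -3)
w2 = Gw1 = (3·(-5) + (-5)·(-6) + (-3)·(-3); (-1)·(-5) + (-3)·(-6) + (-2)·(-3); (-4)·(-5) + 4·(-6) + (-3)·(-3)) = (24, 29, 5)
Gw2 = (-88, -121, 5)
w2·Gw2 = 24·(-88) + 29·(-121) + 5·5 = -5596; w2·w2 = 24·24 + 29·29 + 5·5 = 1442
λ ≈ -5596/1442 = -3.8807

-3.8807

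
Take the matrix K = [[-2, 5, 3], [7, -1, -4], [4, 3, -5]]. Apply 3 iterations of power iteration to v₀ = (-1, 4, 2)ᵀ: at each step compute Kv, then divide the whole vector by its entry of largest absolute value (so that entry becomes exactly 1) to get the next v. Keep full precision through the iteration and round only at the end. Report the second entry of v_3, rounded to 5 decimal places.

Kv0 = (28.000000, -19.000000, -2.000000); divide by 28.000000 → v1 = (1.000000, -0.678571, -0.071429)
Kv1 = (-5.607143, 7.964286, 2.321429); divide by 7.964286 → v2 = (-0.704036, 1.000000, 0.291480)
Kv2 = (7.282511, -7.094170, -1.273543); divide by 7.282511 → v3 = (1.000000, -0.974138, -0.174877)
Requested entry of v3: -1582/1624 = -0.97414

-0.97414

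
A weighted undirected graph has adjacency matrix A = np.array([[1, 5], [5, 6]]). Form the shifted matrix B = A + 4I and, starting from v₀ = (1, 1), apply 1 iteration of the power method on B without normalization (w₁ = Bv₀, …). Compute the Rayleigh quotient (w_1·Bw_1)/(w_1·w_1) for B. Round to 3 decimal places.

B = A + 4I has rows (5, 5); (5, 10)
w1 = Bv₀ = (5·1 + 5·1; 5·1 + 10·1) = (10, 15)
Bw1 = (125, 200)
w1·Bw1 = 4250; w1·w1 = 325; μ ≈ 4250/325 = 13.077

13.077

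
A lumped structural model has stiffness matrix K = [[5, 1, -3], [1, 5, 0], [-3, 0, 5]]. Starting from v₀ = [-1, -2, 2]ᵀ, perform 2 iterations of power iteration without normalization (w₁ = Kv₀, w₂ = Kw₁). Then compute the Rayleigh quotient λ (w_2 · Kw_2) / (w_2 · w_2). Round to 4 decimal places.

w1 = Kv₀ = (5·(-1) + 1·(-2) + (-3)·2; 1·(-1) + 5·(-2) + 0·2; (-3)·(-1) + 0·(-2) + 5·2) = (-13, -11, 13)
w2 = Kw1 = (5·(-13) + 1·(-11) + (-3)·13; 1·(-13) + 5·(-11) + 0·13; (-3)·(-13) + 0·(-11) + 5·13) = (-115, -68, 104)
Kw2 = (-955, -455, 865)
w2·Kw2 = (-115)·(-955) + (-68)·(-455) + 104·865 = 230725; w2·w2 = (-115)·(-115) + (-68)·(-68) + 104·104 = 28665
λ ≈ 230725/28665 = 8.0490

λ ≈ 8.0490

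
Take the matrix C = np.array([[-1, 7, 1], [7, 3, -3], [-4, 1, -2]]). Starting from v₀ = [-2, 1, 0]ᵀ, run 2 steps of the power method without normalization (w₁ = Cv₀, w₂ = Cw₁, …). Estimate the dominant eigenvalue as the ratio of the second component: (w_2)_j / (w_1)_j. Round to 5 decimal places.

w1 = Cv₀ = ((-1)·(-2) + 7·1 + 1·0; 7·(-2) + 3·1 + (-3)·0; (-4)·(-2) + 1·1 + (-2)·0) = (9, -11, 9)
w2 = Cw1 = ((-1)·9 + 7·(-11) + 1·9; 7·9 + 3·(-11) + (-3)·9; (-4)·9 + 1·(-11) + (-2)·9) = (-77, 3, -65)
Ratio at component: 3 / -11 = -0.27273

-0.27273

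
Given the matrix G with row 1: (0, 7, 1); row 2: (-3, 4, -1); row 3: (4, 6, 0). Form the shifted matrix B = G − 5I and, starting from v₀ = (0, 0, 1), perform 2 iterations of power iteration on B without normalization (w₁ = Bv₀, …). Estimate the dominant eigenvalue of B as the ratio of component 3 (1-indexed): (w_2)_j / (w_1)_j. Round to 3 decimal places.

μ ≈ -4.600

B = G − 5I has rows (-5, 7, 1); (-3, -1, -1); (4, 6, -5)
w1 = Bv₀ = ((-5)·0 + 7·0 + 1·1; (-3)·0 + (-1)·0 + (-1)·1; 4·0 + 6·0 + (-5)·1) = (1, -1, -5)
w2 = Bw1 = ((-5)·1 + 7·(-1) + 1·(-5); (-3)·1 + (-1)·(-1) + (-1)·(-5); 4·1 + 6·(-1) + (-5)·(-5)) = (-17, 3, 23)
Ratio: 23/-5 = -4.600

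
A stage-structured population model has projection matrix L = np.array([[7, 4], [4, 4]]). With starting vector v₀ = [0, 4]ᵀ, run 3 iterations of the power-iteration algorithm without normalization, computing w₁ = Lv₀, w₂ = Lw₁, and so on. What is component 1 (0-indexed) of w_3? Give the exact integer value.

1216

w1 = Lv₀ = (7·0 + 4·4; 4·0 + 4·4) = (16, 16)
w2 = Lw1 = (7·16 + 4·16; 4·16 + 4·16) = (176, 128)
w3 = Lw2 = (1744, 1216)
The requested component of w3 is 1216.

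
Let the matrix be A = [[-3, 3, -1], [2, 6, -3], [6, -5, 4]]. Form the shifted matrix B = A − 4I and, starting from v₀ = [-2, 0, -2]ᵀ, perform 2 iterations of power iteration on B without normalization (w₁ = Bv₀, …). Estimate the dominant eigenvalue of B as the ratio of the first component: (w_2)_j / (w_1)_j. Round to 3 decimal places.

B = A − 4I has rows (-7, 3, -1); (2, 2, -3); (6, -5, 0)
w1 = Bv₀ = ((-7)·(-2) + 3·0 + (-1)·(-2); 2·(-2) + 2·0 + (-3)·(-2); 6·(-2) + (-5)·0 + 0·(-2)) = (16, 2, -12)
w2 = Bw1 = ((-7)·16 + 3·2 + (-1)·(-12); 2·16 + 2·2 + (-3)·(-12); 6·16 + (-5)·2 + 0·(-12)) = (-94, 72, 86)
Ratio: -94/16 = -5.875

μ ≈ -5.875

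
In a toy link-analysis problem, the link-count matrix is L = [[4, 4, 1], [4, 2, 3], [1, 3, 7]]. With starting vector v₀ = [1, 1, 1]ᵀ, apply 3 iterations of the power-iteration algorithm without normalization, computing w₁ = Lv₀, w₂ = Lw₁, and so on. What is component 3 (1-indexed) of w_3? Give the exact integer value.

1135

w1 = Lv₀ = (4·1 + 4·1 + 1·1; 4·1 + 2·1 + 3·1; 1·1 + 3·1 + 7·1) = (9, 9, 11)
w2 = Lw1 = (4·9 + 4·9 + 1·11; 4·9 + 2·9 + 3·11; 1·9 + 3·9 + 7·11) = (83, 87, 113)
w3 = Lw2 = (793, 845, 1135)
The requested component of w3 is 1135.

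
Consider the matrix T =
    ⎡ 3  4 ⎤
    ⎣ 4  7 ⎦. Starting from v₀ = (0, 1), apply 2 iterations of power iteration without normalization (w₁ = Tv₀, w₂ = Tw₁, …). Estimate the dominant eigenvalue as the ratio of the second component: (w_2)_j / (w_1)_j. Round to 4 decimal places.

9.2857

w1 = Tv₀ = (4, 7)
w2 = Tw1 = (40, 65)
Ratio at component: 65 / 7 = 9.2857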